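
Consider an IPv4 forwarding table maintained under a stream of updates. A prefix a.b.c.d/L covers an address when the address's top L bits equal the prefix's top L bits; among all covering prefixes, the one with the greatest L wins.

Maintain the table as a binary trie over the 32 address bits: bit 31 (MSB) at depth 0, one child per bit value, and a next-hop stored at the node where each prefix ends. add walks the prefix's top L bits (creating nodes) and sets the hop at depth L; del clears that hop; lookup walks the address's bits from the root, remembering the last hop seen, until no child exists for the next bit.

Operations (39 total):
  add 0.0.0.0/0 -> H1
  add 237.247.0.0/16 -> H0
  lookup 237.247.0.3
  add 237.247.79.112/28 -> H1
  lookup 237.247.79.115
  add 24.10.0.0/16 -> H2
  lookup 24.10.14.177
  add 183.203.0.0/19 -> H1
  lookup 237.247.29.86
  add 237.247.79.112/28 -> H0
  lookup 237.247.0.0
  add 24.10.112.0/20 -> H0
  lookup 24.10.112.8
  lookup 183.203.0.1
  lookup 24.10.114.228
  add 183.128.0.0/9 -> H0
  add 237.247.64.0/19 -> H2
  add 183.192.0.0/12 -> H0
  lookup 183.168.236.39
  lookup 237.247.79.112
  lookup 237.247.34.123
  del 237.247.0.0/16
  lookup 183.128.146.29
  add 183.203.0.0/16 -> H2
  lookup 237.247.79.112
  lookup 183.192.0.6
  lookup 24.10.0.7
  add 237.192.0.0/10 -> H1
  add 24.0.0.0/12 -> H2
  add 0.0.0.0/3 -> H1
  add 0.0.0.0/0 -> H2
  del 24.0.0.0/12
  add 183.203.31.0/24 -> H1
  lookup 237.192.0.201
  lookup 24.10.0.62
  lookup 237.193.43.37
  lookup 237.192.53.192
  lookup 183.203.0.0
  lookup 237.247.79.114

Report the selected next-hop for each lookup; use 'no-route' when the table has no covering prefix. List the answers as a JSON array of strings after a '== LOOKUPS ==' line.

Apply in order:
  add 0.0.0.0/0 -> H1 at depth 0
  add 237.247.0.0/16 -> H0 at depth 16
  Q 237.247.0.3: descend 1110110111110111 ; hops seen [H1,H0] ; pick H0
  add 237.247.79.112/28 -> H1 at depth 28
  Q 237.247.79.115: descend 1110110111110111010011110111 ; hops seen [H1,H0,H1] ; pick H1
  add 24.10.0.0/16 -> H2 at depth 16
  Q 24.10.14.177: descend 0001100000001010 ; hops seen [H1,H2] ; pick H2
  add 183.203.0.0/19 -> H1 at depth 19
  Q 237.247.29.86: descend 11101101111101110 ; hops seen [H1,H0] ; pick H0
  add 237.247.79.112/28 -> H0 at depth 28
  Q 237.247.0.0: descend 11101101111101110 ; hops seen [H1,H0] ; pick H0
  add 24.10.112.0/20 -> H0 at depth 20
  Q 24.10.112.8: descend 00011000000010100111 ; hops seen [H1,H2,H0] ; pick H0
  Q 183.203.0.1: descend 1011011111001011000 ; hops seen [H1,H1] ; pick H1
  Q 24.10.114.228: descend 00011000000010100111 ; hops seen [H1,H2,H0] ; pick H0
  add 183.128.0.0/9 -> H0 at depth 9
  add 237.247.64.0/19 -> H2 at depth 19
  add 183.192.0.0/12 -> H0 at depth 12
  Q 183.168.236.39: descend 101101111 ; hops seen [H1,H0] ; pick H0
  Q 237.247.79.112: descend 1110110111110111010011110111 ; hops seen [H1,H0,H2,H0] ; pick H0
  Q 237.247.34.123: descend 11101101111101110 ; hops seen [H1,H0] ; pick H0
  - 237.247.0.0/16 clear@16
  Q 183.128.146.29: descend 101101111 ; hops seen [H1,H0] ; pick H0
  add 183.203.0.0/16 -> H2 at depth 16
  Q 237.247.79.112: descend 1110110111110111010011110111 ; hops seen [H1,H2,H0] ; pick H0
  Q 183.192.0.6: descend 101101111100 ; hops seen [H1,H0,H0] ; pick H0
  Q 24.10.0.7: descend 00011000000010100 ; hops seen [H1,H2] ; pick H2
  add 237.192.0.0/10 -> H1 at depth 10
  add 24.0.0.0/12 -> H2 at depth 12
  add 0.0.0.0/3 -> H1 at depth 3
  add 0.0.0.0/0 -> H2 at depth 0
  - 24.0.0.0/12 clear@12
  add 183.203.31.0/24 -> H1 at depth 24
  Q 237.192.0.201: descend 1110110111 ; hops seen [H2,H1] ; pick H1
  Q 24.10.0.62: descend 00011000000010100 ; hops seen [H2,H1,H2] ; pick H2
  Q 237.193.43.37: descend 1110110111 ; hops seen [H2,H1] ; pick H1
  Q 237.192.53.192: descend 1110110111 ; hops seen [H2,H1] ; pick H1
  Q 183.203.0.0: descend 1011011111001011000 ; hops seen [H2,H0,H0,H2,H1] ; pick H1
  Q 237.247.79.114: descend 1110110111110111010011110111 ; hops seen [H2,H1,H2,H0] ; pick H0

== LOOKUPS ==
["H0","H1","H2","H0","H0","H0","H1","H0","H0","H0","H0","H0","H0","H0","H2","H1","H2","H1","H1","H1","H0"]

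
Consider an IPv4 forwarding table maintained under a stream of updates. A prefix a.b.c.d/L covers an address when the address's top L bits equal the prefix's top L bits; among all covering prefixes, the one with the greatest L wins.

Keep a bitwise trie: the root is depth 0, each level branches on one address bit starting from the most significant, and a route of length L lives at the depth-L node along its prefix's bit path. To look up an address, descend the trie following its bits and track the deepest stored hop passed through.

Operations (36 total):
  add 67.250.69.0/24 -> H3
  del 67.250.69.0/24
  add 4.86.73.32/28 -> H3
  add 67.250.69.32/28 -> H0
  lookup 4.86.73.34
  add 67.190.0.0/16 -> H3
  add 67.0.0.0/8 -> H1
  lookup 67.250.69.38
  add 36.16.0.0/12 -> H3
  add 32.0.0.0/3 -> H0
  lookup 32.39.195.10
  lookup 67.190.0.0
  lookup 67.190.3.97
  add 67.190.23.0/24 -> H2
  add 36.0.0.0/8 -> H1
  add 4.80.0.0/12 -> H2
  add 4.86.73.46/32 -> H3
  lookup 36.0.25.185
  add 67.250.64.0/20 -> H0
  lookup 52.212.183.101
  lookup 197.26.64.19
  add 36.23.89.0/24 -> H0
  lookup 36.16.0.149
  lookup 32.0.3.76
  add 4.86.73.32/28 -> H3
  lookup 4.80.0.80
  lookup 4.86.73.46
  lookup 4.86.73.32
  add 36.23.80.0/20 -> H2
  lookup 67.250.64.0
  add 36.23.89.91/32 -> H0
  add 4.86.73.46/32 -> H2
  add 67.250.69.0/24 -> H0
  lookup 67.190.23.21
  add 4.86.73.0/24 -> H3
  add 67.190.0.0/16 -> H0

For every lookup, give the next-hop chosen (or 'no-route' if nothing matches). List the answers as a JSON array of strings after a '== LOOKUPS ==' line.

Process each operation:
  add 67.250.69.0/24 -> H3 at depth 24
  del 67.250.69.0/24 (clear depth 24)
  add 4.86.73.32/28 -> H3 at depth 28
  add 67.250.69.32/28 -> H0 at depth 28
  ? 4.86.73.34  path d0:-→d1:-→d2:-→d3:-→d4:-→d5:-→d6:-→d7:-→d8:-→d9:-→d10:-→d11:-→d12:-→d13:-→d14:-→d15:-→d16:-→d17:-→d18:-→d19:-→d20:-→d21:-→d22:-→d23:-→d24:-→d25:-→d26:-→d27:-→d28:H3  best=H3
  add 67.190.0.0/16 -> H3 at depth 16
  add 67.0.0.0/8 -> H1 at depth 8
  ? 67.250.69.38  path d0:-→d1:-→d2:-→d3:-→d4:-→d5:-→d6:-→d7:-→d8:H1→d9:-→d10:-→d11:-→d12:-→d13:-→d14:-→d15:-→d16:-→d17:-→d18:-→d19:-→d20:-→d21:-→d22:-→d23:-→d24:-→d25:-→d26:-→d27:-→d28:H0  best=H0
  add 36.16.0.0/12 -> H3 at depth 12
  add 32.0.0.0/3 -> H0 at depth 3
  ? 32.39.195.10  path d0:-→d1:-→d2:-→d3:H0→d4:-→d5:-  best=H0
  ? 67.190.0.0  path d0:-→d1:-→d2:-→d3:-→d4:-→d5:-→d6:-→d7:-→d8:H1→d9:-→d10:-→d11:-→d12:-→d13:-→d14:-→d15:-→d16:H3  best=H3
  ? 67.190.3.97  path d0:-→d1:-→d2:-→d3:-→d4:-→d5:-→d6:-→d7:-→d8:H1→d9:-→d10:-→d11:-→d12:-→d13:-→d14:-→d15:-→d16:H3  best=H3
  add 67.190.23.0/24 -> H2 at depth 24
  add 36.0.0.0/8 -> H1 at depth 8
  add 4.80.0.0/12 -> H2 at depth 12
  add 4.86.73.46/32 -> H3 at depth 32
  ? 36.0.25.185  path d0:-→d1:-→d2:-→d3:H0→d4:-→d5:-→d6:-→d7:-→d8:H1→d9:-→d10:-→d11:-  best=H1
  add 67.250.64.0/20 -> H0 at depth 20
  ? 52.212.183.101  path d0:-→d1:-→d2:-→d3:H0  best=H0
  ? 197.26.64.19  path d0:-  best=no-route
  add 36.23.89.0/24 -> H0 at depth 24
  ? 36.16.0.149  path d0:-→d1:-→d2:-→d3:H0→d4:-→d5:-→d6:-→d7:-→d8:H1→d9:-→d10:-→d11:-→d12:H3→d13:-  best=H3
  ? 32.0.3.76  path d0:-→d1:-→d2:-→d3:H0→d4:-→d5:-  best=H0
  add 4.86.73.32/28 -> H3 at depth 28
  ? 4.80.0.80  path d0:-→d1:-→d2:-→d3:-→d4:-→d5:-→d6:-→d7:-→d8:-→d9:-→d10:-→d11:-→d12:H2→d13:-  best=H2
  ? 4.86.73.46  path d0:-→d1:-→d2:-→d3:-→d4:-→d5:-→d6:-→d7:-→d8:-→d9:-→d10:-→d11:-→d12:H2→d13:-→d14:-→d15:-→d16:-→d17:-→d18:-→d19:-→d20:-→d21:-→d22:-→d23:-→d24:-→d25:-→d26:-→d27:-→d28:H3→d29:-→d30:-→d31:-→d32:H3  best=H3
  ? 4.86.73.32  path d0:-→d1:-→d2:-→d3:-→d4:-→d5:-→d6:-→d7:-→d8:-→d9:-→d10:-→d11:-→d12:H2→d13:-→d14:-→d15:-→d16:-→d17:-→d18:-→d19:-→d20:-→d21:-→d22:-→d23:-→d24:-→d25:-→d26:-→d27:-→d28:H3  best=H3
  add 36.23.80.0/20 -> H2 at depth 20
  ? 67.250.64.0  path d0:-→d1:-→d2:-→d3:-→d4:-→d5:-→d6:-→d7:-→d8:H1→d9:-→d10:-→d11:-→d12:-→d13:-→d14:-→d15:-→d16:-→d17:-→d18:-→d19:-→d20:H0→d21:-  best=H0
  add 36.23.89.91/32 -> H0 at depth 32
  add 4.86.73.46/32 -> H2 at depth 32
  add 67.250.69.0/24 -> H0 at depth 24
  ? 67.190.23.21  path d0:-→d1:-→d2:-→d3:-→d4:-→d5:-→d6:-→d7:-→d8:H1→d9:-→d10:-→d11:-→d12:-→d13:-→d14:-→d15:-→d16:H3→d17:-→d18:-→d19:-→d20:-→d21:-→d22:-→d23:-→d24:H2  best=H2
  add 4.86.73.0/24 -> H3 at depth 24
  add 67.190.0.0/16 -> H0 at depth 16

== LOOKUPS ==
["H3","H0","H0","H3","H3","H1","H0","no-route","H3","H0","H2","H3","H3","H0","H2"]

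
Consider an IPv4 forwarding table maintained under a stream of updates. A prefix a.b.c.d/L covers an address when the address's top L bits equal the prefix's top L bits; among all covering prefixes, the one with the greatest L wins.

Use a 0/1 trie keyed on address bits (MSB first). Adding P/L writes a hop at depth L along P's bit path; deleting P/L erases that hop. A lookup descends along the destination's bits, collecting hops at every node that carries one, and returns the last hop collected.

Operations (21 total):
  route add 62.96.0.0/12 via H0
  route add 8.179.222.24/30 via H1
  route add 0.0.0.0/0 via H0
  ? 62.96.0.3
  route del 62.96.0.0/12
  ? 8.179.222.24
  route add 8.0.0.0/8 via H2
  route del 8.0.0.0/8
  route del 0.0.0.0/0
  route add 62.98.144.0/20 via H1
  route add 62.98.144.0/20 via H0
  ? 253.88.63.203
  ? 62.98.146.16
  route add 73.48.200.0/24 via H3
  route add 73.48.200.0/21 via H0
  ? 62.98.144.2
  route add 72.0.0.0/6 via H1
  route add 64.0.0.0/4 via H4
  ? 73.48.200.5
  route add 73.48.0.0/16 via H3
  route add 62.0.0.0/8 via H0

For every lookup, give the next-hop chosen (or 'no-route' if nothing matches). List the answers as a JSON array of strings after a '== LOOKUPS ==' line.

Process each operation:
  + 62.96.0.0/12 (H0) depth=12
  + 8.179.222.24/30 (H1) depth=30
  + 0.0.0.0/0 (H0) depth=0
  lookup 62.96.0.3: bits 001111100110 walk d0:H0→d1:-→d2:-→d3:-→d4:-→d5:-→d6:-→d7:-→d8:-→d9:-→d10:-→d11:-→d12:H0 -> H0
  - 62.96.0.0/12 clear@12
  lookup 8.179.222.24: bits 000010001011001111011110000110 walk d0:H0→d1:-→d2:-→d3:-→d4:-→d5:-→d6:-→d7:-→d8:-→d9:-→d10:-→d11:-→d12:-→d13:-→d14:-→d15:-→d16:-→d17:-→d18:-→d19:-→d20:-→d21:-→d22:-→d23:-→d24:-→d25:-→d26:-→d27:-→d28:-→d29:-→d30:H1 -> H1
  + 8.0.0.0/8 (H2) depth=8
  - 8.0.0.0/8 clear@8
  - 0.0.0.0/0 clear@0
  + 62.98.144.0/20 (H1) depth=20
  + 62.98.144.0/20 (H0) depth=20
  lookup 253.88.63.203: bits ε walk d0:- -> no-route
  lookup 62.98.146.16: bits 00111110011000101001 walk d0:-→d1:-→d2:-→d3:-→d4:-→d5:-→d6:-→d7:-→d8:-→d9:-→d10:-→d11:-→d12:-→d13:-→d14:-→d15:-→d16:-→d17:-→d18:-→d19:-→d20:H0 -> H0
  + 73.48.200.0/24 (H3) depth=24
  + 73.48.200.0/21 (H0) depth=21
  lookup 62.98.144.2: bits 00111110011000101001 walk d0:-→d1:-→d2:-→d3:-→d4:-→d5:-→d6:-→d7:-→d8:-→d9:-→d10:-→d11:-→d12:-→d13:-→d14:-→d15:-→d16:-→d17:-→d18:-→d19:-→d20:H0 -> H0
  + 72.0.0.0/6 (H1) depth=6
  + 64.0.0.0/4 (H4) depth=4
  lookup 73.48.200.5: bits 010010010011000011001000 walk d0:-→d1:-→d2:-→d3:-→d4:H4→d5:-→d6:H1→d7:-→d8:-→d9:-→d10:-→d11:-→d12:-→d13:-→d14:-→d15:-→d16:-→d17:-→d18:-→d19:-→d20:-→d21:H0→d22:-→d23:-→d24:H3 -> H3
  + 73.48.0.0/16 (H3) depth=16
  + 62.0.0.0/8 (H0) depth=8

== LOOKUPS ==
["H0","H1","no-route","H0","H0","H3"]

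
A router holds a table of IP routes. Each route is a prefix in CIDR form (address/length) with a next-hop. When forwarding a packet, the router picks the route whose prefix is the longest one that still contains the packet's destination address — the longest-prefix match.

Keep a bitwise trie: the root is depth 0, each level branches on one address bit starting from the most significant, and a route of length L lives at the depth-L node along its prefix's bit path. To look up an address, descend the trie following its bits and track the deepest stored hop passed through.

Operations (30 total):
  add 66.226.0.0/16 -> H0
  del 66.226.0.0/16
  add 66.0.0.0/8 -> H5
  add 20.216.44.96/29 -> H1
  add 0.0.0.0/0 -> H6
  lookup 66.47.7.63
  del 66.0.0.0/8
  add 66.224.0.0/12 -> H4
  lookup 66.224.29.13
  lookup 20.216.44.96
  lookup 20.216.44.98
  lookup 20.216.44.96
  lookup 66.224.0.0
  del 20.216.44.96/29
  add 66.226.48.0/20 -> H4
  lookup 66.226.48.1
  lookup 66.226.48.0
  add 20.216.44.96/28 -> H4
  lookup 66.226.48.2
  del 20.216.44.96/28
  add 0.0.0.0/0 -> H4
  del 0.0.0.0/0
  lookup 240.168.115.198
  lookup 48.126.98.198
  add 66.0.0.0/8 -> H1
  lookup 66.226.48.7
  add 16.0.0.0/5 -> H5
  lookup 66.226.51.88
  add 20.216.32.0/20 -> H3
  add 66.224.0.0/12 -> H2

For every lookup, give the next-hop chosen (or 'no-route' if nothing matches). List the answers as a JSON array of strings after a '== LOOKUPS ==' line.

Trace:
  add 66.226.0.0/16 -> H0 at depth 16
  del 66.226.0.0/16 (clear depth 16)
  add 66.0.0.0/8 -> H5 at depth 8
  add 20.216.44.96/29 -> H1 at depth 29
  add 0.0.0.0/0 -> H6 at depth 0
  lookup 66.47.7.63: bits 01000010 walk d0:H6→d1:-→d2:-→d3:-→d4:-→d5:-→d6:-→d7:-→d8:H5 -> H5
  del 66.0.0.0/8 (clear depth 8)
  add 66.224.0.0/12 -> H4 at depth 12
  lookup 66.224.29.13: bits 01000010111000 walk d0:H6→d1:-→d2:-→d3:-→d4:-→d5:-→d6:-→d7:-→d8:-→d9:-→d10:-→d11:-→d12:H4→d13:-→d14:- -> H4
  lookup 20.216.44.96: bits 00010100110110000010110001100 walk d0:H6→d1:-→d2:-→d3:-→d4:-→d5:-→d6:-→d7:-→d8:-→d9:-→d10:-→d11:-→d12:-→d13:-→d14:-→d15:-→d16:-→d17:-→d18:-→d19:-→d20:-→d21:-→d22:-→d23:-→d24:-→d25:-→d26:-→d27:-→d28:-→d29:H1 -> H1
  lookup 20.216.44.98: bits 00010100110110000010110001100 walk d0:H6→d1:-→d2:-→d3:-→d4:-→d5:-→d6:-→d7:-→d8:-→d9:-→d10:-→d11:-→d12:-→d13:-→d14:-→d15:-→d16:-→d17:-→d18:-→d19:-→d20:-→d21:-→d22:-→d23:-→d24:-→d25:-→d26:-→d27:-→d28:-→d29:H1 -> H1
  lookup 20.216.44.96: bits 00010100110110000010110001100 walk d0:H6→d1:-→d2:-→d3:-→d4:-→d5:-→d6:-→d7:-→d8:-→d9:-→d10:-→d11:-→d12:-→d13:-→d14:-→d15:-→d16:-→d17:-→d18:-→d19:-→d20:-→d21:-→d22:-→d23:-→d24:-→d25:-→d26:-→d27:-→d28:-→d29:H1 -> H1
  lookup 66.224.0.0: bits 01000010111000 walk d0:H6→d1:-→d2:-→d3:-→d4:-→d5:-→d6:-→d7:-→d8:-→d9:-→d10:-→d11:-→d12:H4→d13:-→d14:- -> H4
  del 20.216.44.96/29 (clear depth 29)
  add 66.226.48.0/20 -> H4 at depth 20
  lookup 66.226.48.1: bits 01000010111000100011 walk d0:H6→d1:-→d2:-→d3:-→d4:-→d5:-→d6:-→d7:-→d8:-→d9:-→d10:-→d11:-→d12:H4→d13:-→d14:-→d15:-→d16:-→d17:-→d18:-→d19:-→d20:H4 -> H4
  lookup 66.226.48.0: bits 01000010111000100011 walk d0:H6→d1:-→d2:-→d3:-→d4:-→d5:-→d6:-→d7:-→d8:-→d9:-→d10:-→d11:-→d12:H4→d13:-→d14:-→d15:-→d16:-→d17:-→d18:-→d19:-→d20:H4 -> H4
  add 20.216.44.96/28 -> H4 at depth 28
  lookup 66.226.48.2: bits 01000010111000100011 walk d0:H6→d1:-→d2:-→d3:-→d4:-→d5:-→d6:-→d7:-→d8:-→d9:-→d10:-→d11:-→d12:H4→d13:-→d14:-→d15:-→d16:-→d17:-→d18:-→d19:-→d20:H4 -> H4
  del 20.216.44.96/28 (clear depth 28)
  add 0.0.0.0/0 -> H4 at depth 0
  del 0.0.0.0/0 (clear depth 0)
  lookup 240.168.115.198: bits ε walk d0:- -> no-route
  lookup 48.126.98.198: bits 00 walk d0:-→d1:-→d2:- -> no-route
  add 66.0.0.0/8 -> H1 at depth 8
  lookup 66.226.48.7: bits 01000010111000100011 walk d0:-→d1:-→d2:-→d3:-→d4:-→d5:-→d6:-→d7:-→d8:H1→d9:-→d10:-→d11:-→d12:H4→d13:-→d14:-→d15:-→d16:-→d17:-→d18:-→d19:-→d20:H4 -> H4
  add 16.0.0.0/5 -> H5 at depth 5
  lookup 66.226.51.88: bits 01000010111000100011 walk d0:-→d1:-→d2:-→d3:-→d4:-→d5:-→d6:-→d7:-→d8:H1→d9:-→d10:-→d11:-→d12:H4→d13:-→d14:-→d15:-→d16:-→d17:-→d18:-→d19:-→d20:H4 -> H4
  add 20.216.32.0/20 -> H3 at depth 20
  add 66.224.0.0/12 -> H2 at depth 12

== LOOKUPS ==
["H5","H4","H1","H1","H1","H4","H4","H4","H4","no-route","no-route","H4","H4"]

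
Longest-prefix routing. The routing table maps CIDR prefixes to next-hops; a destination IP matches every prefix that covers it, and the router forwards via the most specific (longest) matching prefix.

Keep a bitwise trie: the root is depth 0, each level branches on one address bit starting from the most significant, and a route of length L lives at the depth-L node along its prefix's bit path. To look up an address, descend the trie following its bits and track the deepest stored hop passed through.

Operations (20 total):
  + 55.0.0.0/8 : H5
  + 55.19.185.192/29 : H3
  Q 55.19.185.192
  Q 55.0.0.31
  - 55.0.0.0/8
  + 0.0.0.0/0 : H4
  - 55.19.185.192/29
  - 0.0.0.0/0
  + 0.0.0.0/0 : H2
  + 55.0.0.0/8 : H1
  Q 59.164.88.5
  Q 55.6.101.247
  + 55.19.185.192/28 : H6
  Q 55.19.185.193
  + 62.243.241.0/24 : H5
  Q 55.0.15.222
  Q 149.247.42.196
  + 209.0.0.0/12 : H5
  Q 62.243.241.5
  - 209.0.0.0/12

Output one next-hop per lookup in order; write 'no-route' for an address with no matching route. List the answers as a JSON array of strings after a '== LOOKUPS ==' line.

Apply in order:
  add 55.0.0.0/8 -> H5 at depth 8
  add 55.19.185.192/29 -> H3 at depth 29
  Q 55.19.185.192: descend 00110111000100111011100111000 ; hops seen [H5,H3] ; pick H3
  Q 55.0.0.31: descend 00110111000 ; hops seen [H5] ; pick H5
  - 55.0.0.0/8 clear@8
  add 0.0.0.0/0 -> H4 at depth 0
  - 55.19.185.192/29 clear@29
  - 0.0.0.0/0 clear@0
  add 0.0.0.0/0 -> H2 at depth 0
  add 55.0.0.0/8 -> H1 at depth 8
  Q 59.164.88.5: descend 0011 ; hops seen [H2] ; pick H2
  Q 55.6.101.247: descend 00110111000 ; hops seen [H2,H1] ; pick H1
  add 55.19.185.192/28 -> H6 at depth 28
  Q 55.19.185.193: descend 00110111000100111011100111000 ; hops seen [H2,H1,H6] ; pick H6
  add 62.243.241.0/24 -> H5 at depth 24
  Q 55.0.15.222: descend 00110111000 ; hops seen [H2,H1] ; pick H1
  Q 149.247.42.196: descend ε ; hops seen [H2] ; pick H2
  add 209.0.0.0/12 -> H5 at depth 12
  Q 62.243.241.5: descend 001111101111001111110001 ; hops seen [H2,H5] ; pick H5
  - 209.0.0.0/12 clear@12

== LOOKUPS ==
["H3","H5","H2","H1","H6","H1","H2","H5"]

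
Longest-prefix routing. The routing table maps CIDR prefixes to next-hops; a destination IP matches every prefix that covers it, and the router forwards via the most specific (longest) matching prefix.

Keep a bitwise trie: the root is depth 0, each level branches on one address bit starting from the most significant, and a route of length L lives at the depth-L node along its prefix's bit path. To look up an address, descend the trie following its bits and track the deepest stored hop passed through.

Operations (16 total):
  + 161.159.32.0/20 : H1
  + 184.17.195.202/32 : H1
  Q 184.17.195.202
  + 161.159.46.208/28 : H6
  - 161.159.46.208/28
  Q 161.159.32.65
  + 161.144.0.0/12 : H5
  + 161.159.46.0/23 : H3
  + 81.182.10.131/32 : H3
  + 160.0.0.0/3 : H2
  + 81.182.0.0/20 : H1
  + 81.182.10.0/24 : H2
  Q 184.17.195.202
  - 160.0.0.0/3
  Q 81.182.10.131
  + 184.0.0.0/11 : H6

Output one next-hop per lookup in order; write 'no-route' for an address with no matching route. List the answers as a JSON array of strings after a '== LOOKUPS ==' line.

Trace:
  add 161.159.32.0/20 -> H1 at depth 20
  add 184.17.195.202/32 -> H1 at depth 32
  lookup 184.17.195.202: bits 10111000000100011100001111001010 walk d0:-→d1:-→d2:-→d3:-→d4:-→d5:-→d6:-→d7:-→d8:-→d9:-→d10:-→d11:-→d12:-→d13:-→d14:-→d15:-→d16:-→d17:-→d18:-→d19:-→d20:-→d21:-→d22:-→d23:-→d24:-→d25:-→d26:-→d27:-→d28:-→d29:-→d30:-→d31:-→d32:H1 -> H1
  add 161.159.46.208/28 -> H6 at depth 28
  - 161.159.46.208/28 clear@28
  lookup 161.159.32.65: bits 10100001100111110010 walk d0:-→d1:-→d2:-→d3:-→d4:-→d5:-→d6:-→d7:-→d8:-→d9:-→d10:-→d11:-→d12:-→d13:-→d14:-→d15:-→d16:-→d17:-→d18:-→d19:-→d20:H1 -> H1
  add 161.144.0.0/12 -> H5 at depth 12
  add 161.159.46.0/23 -> H3 at depth 23
  add 81.182.10.131/32 -> H3 at depth 32
  add 160.0.0.0/3 -> H2 at depth 3
  add 81.182.0.0/20 -> H1 at depth 20
  add 81.182.10.0/24 -> H2 at depth 24
  lookup 184.17.195.202: bits 10111000000100011100001111001010 walk d0:-→d1:-→d2:-→d3:H2→d4:-→d5:-→d6:-→d7:-→d8:-→d9:-→d10:-→d11:-→d12:-→d13:-→d14:-→d15:-→d16:-→d17:-→d18:-→d19:-→d20:-→d21:-→d22:-→d23:-→d24:-→d25:-→d26:-→d27:-→d28:-→d29:-→d30:-→d31:-→d32:H1 -> H1
  - 160.0.0.0/3 clear@3
  lookup 81.182.10.131: bits 01010001101101100000101010000011 walk d0:-→d1:-→d2:-→d3:-→d4:-→d5:-→d6:-→d7:-→d8:-→d9:-→d10:-→d11:-→d12:-→d13:-→d14:-→d15:-→d16:-→d17:-→d18:-→d19:-→d20:H1→d21:-→d22:-→d23:-→d24:H2→d25:-→d26:-→d27:-→d28:-→d29:-→d30:-→d31:-→d32:H3 -> H3
  add 184.0.0.0/11 -> H6 at depth 11

== LOOKUPS ==
["H1","H1","H1","H3"]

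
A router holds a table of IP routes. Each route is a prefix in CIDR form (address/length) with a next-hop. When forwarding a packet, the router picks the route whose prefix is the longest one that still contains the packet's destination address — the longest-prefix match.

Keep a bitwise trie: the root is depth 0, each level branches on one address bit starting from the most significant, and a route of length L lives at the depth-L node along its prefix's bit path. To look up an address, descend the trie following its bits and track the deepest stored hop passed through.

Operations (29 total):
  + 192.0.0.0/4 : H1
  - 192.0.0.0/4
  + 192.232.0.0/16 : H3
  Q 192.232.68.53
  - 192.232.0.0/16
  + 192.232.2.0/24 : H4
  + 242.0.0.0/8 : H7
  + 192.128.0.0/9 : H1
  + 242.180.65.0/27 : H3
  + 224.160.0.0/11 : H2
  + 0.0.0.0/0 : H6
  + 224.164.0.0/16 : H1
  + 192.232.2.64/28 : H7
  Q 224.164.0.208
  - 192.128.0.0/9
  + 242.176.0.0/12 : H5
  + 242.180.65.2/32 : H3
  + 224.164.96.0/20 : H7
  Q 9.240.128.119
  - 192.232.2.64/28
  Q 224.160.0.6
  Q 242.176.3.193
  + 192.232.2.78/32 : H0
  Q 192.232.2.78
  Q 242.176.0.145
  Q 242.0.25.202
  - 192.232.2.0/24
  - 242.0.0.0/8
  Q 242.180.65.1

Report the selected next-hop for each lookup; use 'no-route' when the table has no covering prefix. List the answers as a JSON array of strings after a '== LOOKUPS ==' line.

Apply in order:
  add 192.0.0.0/4 -> H1 at depth 4
  del 192.0.0.0/4 (clear depth 4)
  add 192.232.0.0/16 -> H3 at depth 16
  Q 192.232.68.53: descend 1100000011101000 ; hops seen [H3] ; pick H3
  del 192.232.0.0/16 (clear depth 16)
  add 192.232.2.0/24 -> H4 at depth 24
  add 242.0.0.0/8 -> H7 at depth 8
  add 192.128.0.0/9 -> H1 at depth 9
  add 242.180.65.0/27 -> H3 at depth 27
  add 224.160.0.0/11 -> H2 at depth 11
  add 0.0.0.0/0 -> H6 at depth 0
  add 224.164.0.0/16 -> H1 at depth 16
  add 192.232.2.64/28 -> H7 at depth 28
  Q 224.164.0.208: descend 1110000010100100 ; hops seen [H6,H2,H1] ; pick H1
  del 192.128.0.0/9 (clear depth 9)
  add 242.176.0.0/12 -> H5 at depth 12
  add 242.180.65.2/32 -> H3 at depth 32
  add 224.164.96.0/20 -> H7 at depth 20
  Q 9.240.128.119: descend ε ; hops seen [H6] ; pick H6
  del 192.232.2.64/28 (clear depth 28)
  Q 224.160.0.6: descend 1110000010100 ; hops seen [H6,H2] ; pick H2
  Q 242.176.3.193: descend 1111001010110 ; hops seen [H6,H7,H5] ; pick H5
  add 192.232.2.78/32 -> H0 at depth 32
  Q 192.232.2.78: descend 11000000111010000000001001001110 ; hops seen [H6,H4,H0] ; pick H0
  Q 242.176.0.145: descend 1111001010110 ; hops seen [H6,H7,H5] ; pick H5
  Q 242.0.25.202: descend 11110010 ; hops seen [H6,H7] ; pick H7
  del 192.232.2.0/24 (clear depth 24)
  del 242.0.0.0/8 (clear depth 8)
  Q 242.180.65.1: descend 111100101011010001000001000000 ; hops seen [H6,H5,H3] ; pick H3

== LOOKUPS ==
["H3","H1","H6","H2","H5","H0","H5","H7","H3"]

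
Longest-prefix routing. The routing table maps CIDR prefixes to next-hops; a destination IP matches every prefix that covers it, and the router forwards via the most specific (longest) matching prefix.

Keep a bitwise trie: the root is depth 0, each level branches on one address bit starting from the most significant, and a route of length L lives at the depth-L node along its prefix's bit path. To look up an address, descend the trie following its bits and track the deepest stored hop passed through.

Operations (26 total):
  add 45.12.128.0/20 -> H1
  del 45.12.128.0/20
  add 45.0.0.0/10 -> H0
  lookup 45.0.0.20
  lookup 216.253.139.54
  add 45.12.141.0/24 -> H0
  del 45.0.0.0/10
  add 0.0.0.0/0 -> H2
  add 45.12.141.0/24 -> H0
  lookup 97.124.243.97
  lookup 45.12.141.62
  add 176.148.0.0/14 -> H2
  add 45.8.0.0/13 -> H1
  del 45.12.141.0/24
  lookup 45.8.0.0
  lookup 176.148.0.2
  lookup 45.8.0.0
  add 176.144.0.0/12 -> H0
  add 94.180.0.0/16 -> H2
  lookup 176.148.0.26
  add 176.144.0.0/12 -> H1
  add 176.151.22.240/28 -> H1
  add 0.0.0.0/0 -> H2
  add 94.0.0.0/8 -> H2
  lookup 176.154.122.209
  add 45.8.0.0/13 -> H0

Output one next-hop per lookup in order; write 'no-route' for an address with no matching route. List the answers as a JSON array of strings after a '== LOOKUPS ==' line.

Trace:
  + 45.12.128.0/20 (H1) depth=20
  - 45.12.128.0/20 clear@20
  + 45.0.0.0/10 (H0) depth=10
  ? 45.0.0.20  path d0:-→d1:-→d2:-→d3:-→d4:-→d5:-→d6:-→d7:-→d8:-→d9:-→d10:H0→d11:-→d12:-  best=H0
  ? 216.253.139.54  path d0:-  best=no-route
  + 45.12.141.0/24 (H0) depth=24
  - 45.0.0.0/10 clear@10
  + 0.0.0.0/0 (H2) depth=0
  + 45.12.141.0/24 (H0) depth=24
  ? 97.124.243.97  path d0:H2→d1:-  best=H2
  ? 45.12.141.62  path d0:H2→d1:-→d2:-→d3:-→d4:-→d5:-→d6:-→d7:-→d8:-→d9:-→d10:-→d11:-→d12:-→d13:-→d14:-→d15:-→d16:-→d17:-→d18:-→d19:-→d20:-→d21:-→d22:-→d23:-→d24:H0  best=H0
  + 176.148.0.0/14 (H2) depth=14
  + 45.8.0.0/13 (H1) depth=13
  - 45.12.141.0/24 clear@24
  ? 45.8.0.0  path d0:H2→d1:-→d2:-→d3:-→d4:-→d5:-→d6:-→d7:-→d8:-→d9:-→d10:-→d11:-→d12:-→d13:H1  best=H1
  ? 176.148.0.2  path d0:H2→d1:-→d2:-→d3:-→d4:-→d5:-→d6:-→d7:-→d8:-→d9:-→d10:-→d11:-→d12:-→d13:-→d14:H2  best=H2
  ? 45.8.0.0  path d0:H2→d1:-→d2:-→d3:-→d4:-→d5:-→d6:-→d7:-→d8:-→d9:-→d10:-→d11:-→d12:-→d13:H1  best=H1
  + 176.144.0.0/12 (H0) depth=12
  + 94.180.0.0/16 (H2) depth=16
  ? 176.148.0.26  path d0:H2→d1:-→d2:-→d3:-→d4:-→d5:-→d6:-→d7:-→d8:-→d9:-→d10:-→d11:-→d12:H0→d13:-→d14:H2  best=H2
  + 176.144.0.0/12 (H1) depth=12
  + 176.151.22.240/28 (H1) depth=28
  + 0.0.0.0/0 (H2) depth=0
  + 94.0.0.0/8 (H2) depth=8
  ? 176.154.122.209  path d0:H2→d1:-→d2:-→d3:-→d4:-→d5:-→d6:-→d7:-→d8:-→d9:-→d10:-→d11:-→d12:H1  best=H1
  + 45.8.0.0/13 (H0) depth=13

== LOOKUPS ==
["H0","no-route","H2","H0","H1","H2","H1","H2","H1"]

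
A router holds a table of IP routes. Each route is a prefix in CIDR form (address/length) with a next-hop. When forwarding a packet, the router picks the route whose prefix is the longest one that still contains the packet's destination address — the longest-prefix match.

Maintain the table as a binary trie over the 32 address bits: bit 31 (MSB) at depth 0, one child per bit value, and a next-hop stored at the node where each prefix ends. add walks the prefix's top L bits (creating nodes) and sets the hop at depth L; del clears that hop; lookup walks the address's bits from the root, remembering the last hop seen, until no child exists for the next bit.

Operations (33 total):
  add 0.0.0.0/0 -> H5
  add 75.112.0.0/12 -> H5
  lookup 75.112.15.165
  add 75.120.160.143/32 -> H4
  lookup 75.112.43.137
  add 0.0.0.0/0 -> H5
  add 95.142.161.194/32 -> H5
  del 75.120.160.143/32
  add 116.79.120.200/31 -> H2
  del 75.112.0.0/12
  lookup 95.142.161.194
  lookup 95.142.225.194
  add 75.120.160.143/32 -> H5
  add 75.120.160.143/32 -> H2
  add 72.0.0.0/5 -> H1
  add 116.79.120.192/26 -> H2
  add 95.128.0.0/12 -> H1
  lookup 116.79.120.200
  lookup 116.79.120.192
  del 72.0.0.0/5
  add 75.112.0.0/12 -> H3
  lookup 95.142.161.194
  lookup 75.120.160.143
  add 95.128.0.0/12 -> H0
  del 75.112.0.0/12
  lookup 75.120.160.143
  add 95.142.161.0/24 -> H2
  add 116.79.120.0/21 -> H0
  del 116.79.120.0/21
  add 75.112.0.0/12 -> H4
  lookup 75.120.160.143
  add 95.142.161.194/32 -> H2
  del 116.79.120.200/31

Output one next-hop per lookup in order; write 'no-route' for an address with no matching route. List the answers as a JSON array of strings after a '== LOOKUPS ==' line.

Apply in order:
  + 0.0.0.0/0 (H5) depth=0
  + 75.112.0.0/12 (H5) depth=12
  ? 75.112.15.165  path d0:H5→d1:-→d2:-→d3:-→d4:-→d5:-→d6:-→d7:-→d8:-→d9:-→d10:-→d11:-→d12:H5  best=H5
  + 75.120.160.143/32 (H4) depth=32
  ? 75.112.43.137  path d0:H5→d1:-→d2:-→d3:-→d4:-→d5:-→d6:-→d7:-→d8:-→d9:-→d10:-→d11:-→d12:H5  best=H5
  + 0.0.0.0/0 (H5) depth=0
  + 95.142.161.194/32 (H5) depth=32
  - 75.120.160.143/32 clear@32
  + 116.79.120.200/31 (H2) depth=31
  - 75.112.0.0/12 clear@12
  ? 95.142.161.194  path d0:H5→d1:-→d2:-→d3:-→d4:-→d5:-→d6:-→d7:-→d8:-→d9:-→d10:-→d11:-→d12:-→d13:-→d14:-→d15:-→d16:-→d17:-→d18:-→d19:-→d20:-→d21:-→d22:-→d23:-→d24:-→d25:-→d26:-→d27:-→d28:-→d29:-→d30:-→d31:-→d32:H5  best=H5
  ? 95.142.225.194  path d0:H5→d1:-→d2:-→d3:-→d4:-→d5:-→d6:-→d7:-→d8:-→d9:-→d10:-→d11:-→d12:-→d13:-→d14:-→d15:-→d16:-→d17:-  best=H5
  + 75.120.160.143/32 (H5) depth=32
  + 75.120.160.143/32 (H2) depth=32
  + 72.0.0.0/5 (H1) depth=5
  + 116.79.120.192/26 (H2) depth=26
  + 95.128.0.0/12 (H1) depth=12
  ? 116.79.120.200  path d0:H5→d1:-→d2:-→d3:-→d4:-→d5:-→d6:-→d7:-→d8:-→d9:-→d10:-→d11:-→d12:-→d13:-→d14:-→d15:-→d16:-→d17:-→d18:-→d19:-→d20:-→d21:-→d22:-→d23:-→d24:-→d25:-→d26:H2→d27:-→d28:-→d29:-→d30:-→d31:H2  best=H2
  ? 116.79.120.192  path d0:H5→d1:-→d2:-→d3:-→d4:-→d5:-→d6:-→d7:-→d8:-→d9:-→d10:-→d11:-→d12:-→d13:-→d14:-→d15:-→d16:-→d17:-→d18:-→d19:-→d20:-→d21:-→d22:-→d23:-→d24:-→d25:-→d26:H2→d27:-→d28:-  best=H2
  - 72.0.0.0/5 clear@5
  + 75.112.0.0/12 (H3) depth=12
  ? 95.142.161.194  path d0:H5→d1:-→d2:-→d3:-→d4:-→d5:-→d6:-→d7:-→d8:-→d9:-→d10:-→d11:-→d12:H1→d13:-→d14:-→d15:-→d16:-→d17:-→d18:-→d19:-→d20:-→d21:-→d22:-→d23:-→d24:-→d25:-→d26:-→d27:-→d28:-→d29:-→d30:-→d31:-→d32:H5  best=H5
  ? 75.120.160.143  path d0:H5→d1:-→d2:-→d3:-→d4:-→d5:-→d6:-→d7:-→d8:-→d9:-→d10:-→d11:-→d12:H3→d13:-→d14:-→d15:-→d16:-→d17:-→d18:-→d19:-→d20:-→d21:-→d22:-→d23:-→d24:-→d25:-→d26:-→d27:-→d28:-→d29:-→d30:-→d31:-→d32:H2  best=H2
  + 95.128.0.0/12 (H0) depth=12
  - 75.112.0.0/12 clear@12
  ? 75.120.160.143  path d0:H5→d1:-→d2:-→d3:-→d4:-→d5:-→d6:-→d7:-→d8:-→d9:-→d10:-→d11:-→d12:-→d13:-→d14:-→d15:-→d16:-→d17:-→d18:-→d19:-→d20:-→d21:-→d22:-→d23:-→d24:-→d25:-→d26:-→d27:-→d28:-→d29:-→d30:-→d31:-→d32:H2  best=H2
  + 95.142.161.0/24 (H2) depth=24
  + 116.79.120.0/21 (H0) depth=21
  - 116.79.120.0/21 clear@21
  + 75.112.0.0/12 (H4) depth=12
  ? 75.120.160.143  path d0:H5→d1:-→d2:-→d3:-→d4:-→d5:-→d6:-→d7:-→d8:-→d9:-→d10:-→d11:-→d12:H4→d13:-→d14:-→d15:-→d16:-→d17:-→d18:-→d19:-→d20:-→d21:-→d22:-→d23:-→d24:-→d25:-→d26:-→d27:-→d28:-→d29:-→d30:-→d31:-→d32:H2  best=H2
  + 95.142.161.194/32 (H2) depth=32
  - 116.79.120.200/31 clear@31

== LOOKUPS ==
["H5","H5","H5","H5","H2","H2","H5","H2","H2","H2"]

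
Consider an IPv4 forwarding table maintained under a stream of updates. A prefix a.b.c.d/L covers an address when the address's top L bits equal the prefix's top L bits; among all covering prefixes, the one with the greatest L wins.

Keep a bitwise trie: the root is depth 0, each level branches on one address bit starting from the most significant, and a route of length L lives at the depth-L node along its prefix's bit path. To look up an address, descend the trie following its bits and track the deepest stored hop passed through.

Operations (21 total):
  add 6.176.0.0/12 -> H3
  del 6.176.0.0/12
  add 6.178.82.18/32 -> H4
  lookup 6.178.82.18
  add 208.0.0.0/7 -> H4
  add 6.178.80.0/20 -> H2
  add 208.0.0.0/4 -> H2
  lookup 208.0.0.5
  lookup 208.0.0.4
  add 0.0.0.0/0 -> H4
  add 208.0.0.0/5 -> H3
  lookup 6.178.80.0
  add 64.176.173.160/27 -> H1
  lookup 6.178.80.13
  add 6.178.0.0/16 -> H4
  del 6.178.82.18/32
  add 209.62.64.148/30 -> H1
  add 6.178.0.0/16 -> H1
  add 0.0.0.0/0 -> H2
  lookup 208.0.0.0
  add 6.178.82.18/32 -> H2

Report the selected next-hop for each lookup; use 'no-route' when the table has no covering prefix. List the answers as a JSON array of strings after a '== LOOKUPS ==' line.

Process each operation:
  + 6.176.0.0/12 (H3) depth=12
  - 6.176.0.0/12 clear@12
  + 6.178.82.18/32 (H4) depth=32
  Q 6.178.82.18: descend 00000110101100100101001000010010 ; hops seen [H4] ; pick H4
  + 208.0.0.0/7 (H4) depth=7
  + 6.178.80.0/20 (H2) depth=20
  + 208.0.0.0/4 (H2) depth=4
  Q 208.0.0.5: descend 1101000 ; hops seen [H2,H4] ; pick H4
  Q 208.0.0.4: descend 1101000 ; hops seen [H2,H4] ; pick H4
  + 0.0.0.0/0 (H4) depth=0
  + 208.0.0.0/5 (H3) depth=5
  Q 6.178.80.0: descend 0000011010110010010100 ; hops seen [H4,H2] ; pick H2
  + 64.176.173.160/27 (H1) depth=27
  Q 6.178.80.13: descend 0000011010110010010100 ; hops seen [H4,H2] ; pick H2
  + 6.178.0.0/16 (H4) depth=16
  - 6.178.82.18/32 clear@32
  + 209.62.64.148/30 (H1) depth=30
  + 6.178.0.0/16 (H1) depth=16
  + 0.0.0.0/0 (H2) depth=0
  Q 208.0.0.0: descend 1101000 ; hops seen [H2,H2,H3,H4] ; pick H4
  + 6.178.82.18/32 (H2) depth=32

== LOOKUPS ==
["H4","H4","H4","H2","H2","H4"]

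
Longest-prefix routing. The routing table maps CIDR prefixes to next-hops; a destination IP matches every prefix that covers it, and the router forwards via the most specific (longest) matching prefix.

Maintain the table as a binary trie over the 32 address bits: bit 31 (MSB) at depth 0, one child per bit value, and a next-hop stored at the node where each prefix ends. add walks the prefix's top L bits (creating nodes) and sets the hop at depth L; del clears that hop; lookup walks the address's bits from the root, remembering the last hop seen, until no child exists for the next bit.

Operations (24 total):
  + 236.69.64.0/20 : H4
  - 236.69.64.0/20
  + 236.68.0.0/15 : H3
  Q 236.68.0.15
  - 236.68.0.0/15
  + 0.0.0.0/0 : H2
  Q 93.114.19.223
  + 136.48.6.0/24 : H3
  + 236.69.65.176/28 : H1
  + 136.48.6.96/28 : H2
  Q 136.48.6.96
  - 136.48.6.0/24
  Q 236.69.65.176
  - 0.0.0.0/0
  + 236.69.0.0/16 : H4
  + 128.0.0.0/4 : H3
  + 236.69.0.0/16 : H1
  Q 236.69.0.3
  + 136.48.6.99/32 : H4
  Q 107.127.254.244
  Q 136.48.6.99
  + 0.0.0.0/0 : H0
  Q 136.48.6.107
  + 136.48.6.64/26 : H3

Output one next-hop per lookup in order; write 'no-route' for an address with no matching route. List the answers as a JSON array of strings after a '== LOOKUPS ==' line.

Process each operation:
  + 236.69.64.0/20 (H4) depth=20
  del 236.69.64.0/20 (clear depth 20)
  + 236.68.0.0/15 (H3) depth=15
  Q 236.68.0.15: descend 111011000100010 ; hops seen [H3] ; pick H3
  del 236.68.0.0/15 (clear depth 15)
  + 0.0.0.0/0 (H2) depth=0
  Q 93.114.19.223: descend ε ; hops seen [H2] ; pick H2
  + 136.48.6.0/24 (H3) depth=24
  + 236.69.65.176/28 (H1) depth=28
  + 136.48.6.96/28 (H2) depth=28
  Q 136.48.6.96: descend 1000100000110000000001100110 ; hops seen [H2,H3,H2] ; pick H2
  del 136.48.6.0/24 (clear depth 24)
  Q 236.69.65.176: descend 1110110001000101010000011011 ; hops seen [H2,H1] ; pick H1
  del 0.0.0.0/0 (clear depth 0)
  + 236.69.0.0/16 (H4) depth=16
  + 128.0.0.0/4 (H3) depth=4
  + 236.69.0.0/16 (H1) depth=16
  Q 236.69.0.3: descend 11101100010001010 ; hops seen [H1] ; pick H1
  + 136.48.6.99/32 (H4) depth=32
  Q 107.127.254.244: descend ε ; hops seen [∅] ; pick no-route
  Q 136.48.6.99: descend 10001000001100000000011001100011 ; hops seen [H3,H2,H4] ; pick H4
  + 0.0.0.0/0 (H0) depth=0
  Q 136.48.6.107: descend 1000100000110000000001100110 ; hops seen [H0,H3,H2] ; pick H2
  + 136.48.6.64/26 (H3) depth=26

== LOOKUPS ==
["H3","H2","H2","H1","H1","no-route","H4","H2"]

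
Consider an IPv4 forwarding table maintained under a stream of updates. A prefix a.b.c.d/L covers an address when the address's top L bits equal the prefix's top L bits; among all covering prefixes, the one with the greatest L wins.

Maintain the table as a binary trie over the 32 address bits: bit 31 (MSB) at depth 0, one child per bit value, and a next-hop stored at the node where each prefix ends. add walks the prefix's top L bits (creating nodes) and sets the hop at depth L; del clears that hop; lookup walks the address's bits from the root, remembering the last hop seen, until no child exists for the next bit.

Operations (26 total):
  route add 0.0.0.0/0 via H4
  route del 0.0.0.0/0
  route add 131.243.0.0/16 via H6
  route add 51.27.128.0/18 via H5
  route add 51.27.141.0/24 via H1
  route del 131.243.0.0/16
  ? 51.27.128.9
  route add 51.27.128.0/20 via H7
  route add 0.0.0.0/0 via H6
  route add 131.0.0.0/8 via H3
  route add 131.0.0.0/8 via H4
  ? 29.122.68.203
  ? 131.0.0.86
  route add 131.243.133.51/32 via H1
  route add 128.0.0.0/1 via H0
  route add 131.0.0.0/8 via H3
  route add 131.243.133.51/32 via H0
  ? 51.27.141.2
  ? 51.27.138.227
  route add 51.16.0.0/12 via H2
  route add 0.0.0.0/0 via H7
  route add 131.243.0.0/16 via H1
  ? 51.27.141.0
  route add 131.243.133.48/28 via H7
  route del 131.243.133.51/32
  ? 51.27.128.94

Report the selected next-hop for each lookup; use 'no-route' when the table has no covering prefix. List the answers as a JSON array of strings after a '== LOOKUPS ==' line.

Apply in order:
  + 0.0.0.0/0 (H4) depth=0
  del 0.0.0.0/0 (clear depth 0)
  + 131.243.0.0/16 (H6) depth=16
  + 51.27.128.0/18 (H5) depth=18
  + 51.27.141.0/24 (H1) depth=24
  del 131.243.0.0/16 (clear depth 16)
  ? 51.27.128.9  path d0:-→d1:-→d2:-→d3:-→d4:-→d5:-→d6:-→d7:-→d8:-→d9:-→d10:-→d11:-→d12:-→d13:-→d14:-→d15:-→d16:-→d17:-→d18:H5→d19:-→d20:-  best=H5
  + 51.27.128.0/20 (H7) depth=20
  + 0.0.0.0/0 (H6) depth=0
  + 131.0.0.0/8 (H3) depth=8
  + 131.0.0.0/8 (H4) depth=8
  ? 29.122.68.203  path d0:H6→d1:-→d2:-  best=H6
  ? 131.0.0.86  path d0:H6→d1:-→d2:-→d3:-→d4:-→d5:-→d6:-→d7:-→d8:H4  best=H4
  + 131.243.133.51/32 (H1) depth=32
  + 128.0.0.0/1 (H0) depth=1
  + 131.0.0.0/8 (H3) depth=8
  + 131.243.133.51/32 (H0) depth=32
  ? 51.27.141.2  path d0:H6→d1:-→d2:-→d3:-→d4:-→d5:-→d6:-→d7:-→d8:-→d9:-→d10:-→d11:-→d12:-→d13:-→d14:-→d15:-→d16:-→d17:-→d18:H5→d19:-→d20:H7→d21:-→d22:-→d23:-→d24:H1  best=H1
  ? 51.27.138.227  path d0:H6→d1:-→d2:-→d3:-→d4:-→d5:-→d6:-→d7:-→d8:-→d9:-→d10:-→d11:-→d12:-→d13:-→d14:-→d15:-→d16:-→d17:-→d18:H5→d19:-→d20:H7→d21:-  best=H7
  + 51.16.0.0/12 (H2) depth=12
  + 0.0.0.0/0 (H7) depth=0
  + 131.243.0.0/16 (H1) depth=16
  ? 51.27.141.0  path d0:H7→d1:-→d2:-→d3:-→d4:-→d5:-→d6:-→d7:-→d8:-→d9:-→d10:-→d11:-→d12:H2→d13:-→d14:-→d15:-→d16:-→d17:-→d18:H5→d19:-→d20:H7→d21:-→d22:-→d23:-→d24:H1  best=H1
  + 131.243.133.48/28 (H7) depth=28
  del 131.243.133.51/32 (clear depth 32)
  ? 51.27.128.94  path d0:H7→d1:-→d2:-→d3:-→d4:-→d5:-→d6:-→d7:-→d8:-→d9:-→d10:-→d11:-→d12:H2→d13:-→d14:-→d15:-→d16:-→d17:-→d18:H5→d19:-→d20:H7  best=H7

== LOOKUPS ==
["H5","H6","H4","H1","H7","H1","H7"]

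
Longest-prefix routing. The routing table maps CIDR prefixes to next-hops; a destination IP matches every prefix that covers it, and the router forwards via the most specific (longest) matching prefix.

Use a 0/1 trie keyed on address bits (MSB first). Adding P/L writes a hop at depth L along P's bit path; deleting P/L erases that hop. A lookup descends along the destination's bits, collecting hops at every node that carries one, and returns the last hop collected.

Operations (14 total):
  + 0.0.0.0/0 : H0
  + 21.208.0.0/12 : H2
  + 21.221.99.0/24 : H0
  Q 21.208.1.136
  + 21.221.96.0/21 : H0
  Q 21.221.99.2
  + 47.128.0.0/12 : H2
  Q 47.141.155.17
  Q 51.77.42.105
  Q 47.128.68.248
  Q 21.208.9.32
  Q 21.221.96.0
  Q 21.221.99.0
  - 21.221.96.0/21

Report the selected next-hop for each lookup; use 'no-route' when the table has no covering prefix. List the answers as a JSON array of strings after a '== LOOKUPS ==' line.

Process each operation:
  + 0.0.0.0/0 (H0) depth=0
  + 21.208.0.0/12 (H2) depth=12
  + 21.221.99.0/24 (H0) depth=24
  lookup 21.208.1.136: bits 000101011101 walk d0:H0→d1:-→d2:-→d3:-→d4:-→d5:-→d6:-→d7:-→d8:-→d9:-→d10:-→d11:-→d12:H2 -> H2
  + 21.221.96.0/21 (H0) depth=21
  lookup 21.221.99.2: bits 000101011101110101100011 walk d0:H0→d1:-→d2:-→d3:-→d4:-→d5:-→d6:-→d7:-→d8:-→d9:-→d10:-→d11:-→d12:H2→d13:-→d14:-→d15:-→d16:-→d17:-→d18:-→d19:-→d20:-→d21:H0→d22:-→d23:-→d24:H0 -> H0
  + 47.128.0.0/12 (H2) depth=12
  lookup 47.141.155.17: bits 001011111000 walk d0:H0→d1:-→d2:-→d3:-→d4:-→d5:-→d6:-→d7:-→d8:-→d9:-→d10:-→d11:-→d12:H2 -> H2
  lookup 51.77.42.105: bits 001 walk d0:H0→d1:-→d2:-→d3:- -> H0
  lookup 47.128.68.248: bits 001011111000 walk d0:H0→d1:-→d2:-→d3:-→d4:-→d5:-→d6:-→d7:-→d8:-→d9:-→d10:-→d11:-→d12:H2 -> H2
  lookup 21.208.9.32: bits 000101011101 walk d0:H0→d1:-→d2:-→d3:-→d4:-→d5:-→d6:-→d7:-→d8:-→d9:-→d10:-→d11:-→d12:H2 -> H2
  lookup 21.221.96.0: bits 0001010111011101011000 walk d0:H0→d1:-→d2:-→d3:-→d4:-→d5:-→d6:-→d7:-→d8:-→d9:-→d10:-→d11:-→d12:H2→d13:-→d14:-→d15:-→d16:-→d17:-→d18:-→d19:-→d20:-→d21:H0→d22:- -> H0
  lookup 21.221.99.0: bits 000101011101110101100011 walk d0:H0→d1:-→d2:-→d3:-→d4:-→d5:-→d6:-→d7:-→d8:-→d9:-→d10:-→d11:-→d12:H2→d13:-→d14:-→d15:-→d16:-→d17:-→d18:-→d19:-→d20:-→d21:H0→d22:-→d23:-→d24:H0 -> H0
  del 21.221.96.0/21 (clear depth 21)

== LOOKUPS ==
["H2","H0","H2","H0","H2","H2","H0","H0"]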